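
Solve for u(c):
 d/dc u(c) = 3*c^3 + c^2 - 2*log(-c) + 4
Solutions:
 u(c) = C1 + 3*c^4/4 + c^3/3 - 2*c*log(-c) + 6*c


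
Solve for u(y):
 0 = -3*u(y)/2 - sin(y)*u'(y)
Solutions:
 u(y) = C1*(cos(y) + 1)^(3/4)/(cos(y) - 1)^(3/4)


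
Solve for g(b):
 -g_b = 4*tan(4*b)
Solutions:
 g(b) = C1 + log(cos(4*b))


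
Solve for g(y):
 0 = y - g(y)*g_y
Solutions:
 g(y) = -sqrt(C1 + y^2)
 g(y) = sqrt(C1 + y^2)


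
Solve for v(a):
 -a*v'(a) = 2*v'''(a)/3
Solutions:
 v(a) = C1 + Integral(C2*airyai(-2^(2/3)*3^(1/3)*a/2) + C3*airybi(-2^(2/3)*3^(1/3)*a/2), a)


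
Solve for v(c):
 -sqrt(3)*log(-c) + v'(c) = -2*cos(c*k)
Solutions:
 v(c) = C1 + sqrt(3)*c*(log(-c) - 1) - 2*Piecewise((sin(c*k)/k, Ne(k, 0)), (c, True))


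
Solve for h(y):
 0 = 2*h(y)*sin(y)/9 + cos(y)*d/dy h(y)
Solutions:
 h(y) = C1*cos(y)^(2/9)


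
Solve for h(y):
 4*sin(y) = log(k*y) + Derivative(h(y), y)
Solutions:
 h(y) = C1 - y*log(k*y) + y - 4*cos(y)


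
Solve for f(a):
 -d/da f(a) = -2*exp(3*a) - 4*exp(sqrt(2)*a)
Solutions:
 f(a) = C1 + 2*exp(3*a)/3 + 2*sqrt(2)*exp(sqrt(2)*a)


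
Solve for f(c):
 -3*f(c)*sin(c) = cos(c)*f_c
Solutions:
 f(c) = C1*cos(c)^3


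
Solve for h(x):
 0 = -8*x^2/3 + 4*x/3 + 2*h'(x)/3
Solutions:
 h(x) = C1 + 4*x^3/3 - x^2


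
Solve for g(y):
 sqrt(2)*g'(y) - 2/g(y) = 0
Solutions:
 g(y) = -sqrt(C1 + 2*sqrt(2)*y)
 g(y) = sqrt(C1 + 2*sqrt(2)*y)


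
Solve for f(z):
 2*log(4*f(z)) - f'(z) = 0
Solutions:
 -Integral(1/(log(_y) + 2*log(2)), (_y, f(z)))/2 = C1 - z


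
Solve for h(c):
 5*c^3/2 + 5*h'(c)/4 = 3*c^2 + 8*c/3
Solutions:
 h(c) = C1 - c^4/2 + 4*c^3/5 + 16*c^2/15


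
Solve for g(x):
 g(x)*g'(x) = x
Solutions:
 g(x) = -sqrt(C1 + x^2)
 g(x) = sqrt(C1 + x^2)


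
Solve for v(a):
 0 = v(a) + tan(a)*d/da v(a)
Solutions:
 v(a) = C1/sin(a)


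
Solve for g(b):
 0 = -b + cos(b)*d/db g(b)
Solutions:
 g(b) = C1 + Integral(b/cos(b), b)


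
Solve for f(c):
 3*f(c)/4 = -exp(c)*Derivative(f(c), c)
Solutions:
 f(c) = C1*exp(3*exp(-c)/4)


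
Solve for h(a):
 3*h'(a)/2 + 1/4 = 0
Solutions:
 h(a) = C1 - a/6


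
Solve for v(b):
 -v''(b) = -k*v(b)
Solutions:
 v(b) = C1*exp(-b*sqrt(k)) + C2*exp(b*sqrt(k))


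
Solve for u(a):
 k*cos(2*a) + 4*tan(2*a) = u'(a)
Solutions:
 u(a) = C1 + k*sin(2*a)/2 - 2*log(cos(2*a))


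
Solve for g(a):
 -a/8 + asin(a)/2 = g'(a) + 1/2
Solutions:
 g(a) = C1 - a^2/16 + a*asin(a)/2 - a/2 + sqrt(1 - a^2)/2


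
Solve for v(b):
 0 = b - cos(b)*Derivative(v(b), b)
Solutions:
 v(b) = C1 + Integral(b/cos(b), b)


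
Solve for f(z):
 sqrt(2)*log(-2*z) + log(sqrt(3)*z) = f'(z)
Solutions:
 f(z) = C1 + z*(1 + sqrt(2))*log(z) + z*(-sqrt(2) - 1 + log(3)/2 + sqrt(2)*log(2) + sqrt(2)*I*pi)


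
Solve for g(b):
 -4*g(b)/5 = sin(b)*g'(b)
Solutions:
 g(b) = C1*(cos(b) + 1)^(2/5)/(cos(b) - 1)^(2/5)


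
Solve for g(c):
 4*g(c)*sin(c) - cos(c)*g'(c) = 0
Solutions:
 g(c) = C1/cos(c)^4


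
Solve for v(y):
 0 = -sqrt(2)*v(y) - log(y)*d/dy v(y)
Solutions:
 v(y) = C1*exp(-sqrt(2)*li(y))


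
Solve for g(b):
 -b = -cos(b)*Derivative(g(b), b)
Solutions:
 g(b) = C1 + Integral(b/cos(b), b)


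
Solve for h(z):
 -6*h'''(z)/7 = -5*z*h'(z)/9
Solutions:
 h(z) = C1 + Integral(C2*airyai(2^(2/3)*35^(1/3)*z/6) + C3*airybi(2^(2/3)*35^(1/3)*z/6), z)


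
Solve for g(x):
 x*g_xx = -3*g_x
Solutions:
 g(x) = C1 + C2/x^2


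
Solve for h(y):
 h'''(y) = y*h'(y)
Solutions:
 h(y) = C1 + Integral(C2*airyai(y) + C3*airybi(y), y)


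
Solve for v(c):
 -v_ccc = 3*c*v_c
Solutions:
 v(c) = C1 + Integral(C2*airyai(-3^(1/3)*c) + C3*airybi(-3^(1/3)*c), c)


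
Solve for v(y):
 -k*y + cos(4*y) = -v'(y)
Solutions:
 v(y) = C1 + k*y^2/2 - sin(4*y)/4


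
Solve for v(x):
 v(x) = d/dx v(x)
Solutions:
 v(x) = C1*exp(x)


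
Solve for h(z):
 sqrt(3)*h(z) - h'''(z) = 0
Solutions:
 h(z) = C3*exp(3^(1/6)*z) + (C1*sin(3^(2/3)*z/2) + C2*cos(3^(2/3)*z/2))*exp(-3^(1/6)*z/2)


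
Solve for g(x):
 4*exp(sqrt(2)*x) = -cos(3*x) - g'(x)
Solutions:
 g(x) = C1 - 2*sqrt(2)*exp(sqrt(2)*x) - sin(3*x)/3


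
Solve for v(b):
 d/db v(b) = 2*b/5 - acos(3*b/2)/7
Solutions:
 v(b) = C1 + b^2/5 - b*acos(3*b/2)/7 + sqrt(4 - 9*b^2)/21


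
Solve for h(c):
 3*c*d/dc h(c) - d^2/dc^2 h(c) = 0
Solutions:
 h(c) = C1 + C2*erfi(sqrt(6)*c/2)


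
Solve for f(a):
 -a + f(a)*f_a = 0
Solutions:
 f(a) = -sqrt(C1 + a^2)
 f(a) = sqrt(C1 + a^2)


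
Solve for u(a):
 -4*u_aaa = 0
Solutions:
 u(a) = C1 + C2*a + C3*a^2


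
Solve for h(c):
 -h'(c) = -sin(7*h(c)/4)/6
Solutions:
 -c/6 + 2*log(cos(7*h(c)/4) - 1)/7 - 2*log(cos(7*h(c)/4) + 1)/7 = C1


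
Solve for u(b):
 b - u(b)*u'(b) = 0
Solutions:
 u(b) = -sqrt(C1 + b^2)
 u(b) = sqrt(C1 + b^2)


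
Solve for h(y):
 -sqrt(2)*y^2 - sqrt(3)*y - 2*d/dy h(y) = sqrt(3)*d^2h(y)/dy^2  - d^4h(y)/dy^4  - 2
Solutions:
 h(y) = C1 + C2*exp(-y*(sqrt(3)/(sqrt(1 - sqrt(3)/9) + 1)^(1/3) + 3*(sqrt(1 - sqrt(3)/9) + 1)^(1/3))/6)*sin(y*(-sqrt(3)*(sqrt(1 - sqrt(3)/9) + 1)^(1/3) + (sqrt(1 - sqrt(3)/9) + 1)^(-1/3))/2) + C3*exp(-y*(sqrt(3)/(sqrt(1 - sqrt(3)/9) + 1)^(1/3) + 3*(sqrt(1 - sqrt(3)/9) + 1)^(1/3))/6)*cos(y*(-sqrt(3)*(sqrt(1 - sqrt(3)/9) + 1)^(1/3) + (sqrt(1 - sqrt(3)/9) + 1)^(-1/3))/2) + C4*exp(y*(sqrt(3)/(3*(sqrt(1 - sqrt(3)/9) + 1)^(1/3)) + (sqrt(1 - sqrt(3)/9) + 1)^(1/3))) - sqrt(2)*y^3/6 - sqrt(3)*y^2/4 + sqrt(6)*y^2/4 - 3*sqrt(2)*y/4 + 7*y/4


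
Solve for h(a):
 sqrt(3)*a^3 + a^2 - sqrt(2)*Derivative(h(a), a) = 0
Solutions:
 h(a) = C1 + sqrt(6)*a^4/8 + sqrt(2)*a^3/6


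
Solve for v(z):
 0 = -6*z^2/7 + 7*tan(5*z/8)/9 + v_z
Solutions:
 v(z) = C1 + 2*z^3/7 + 56*log(cos(5*z/8))/45


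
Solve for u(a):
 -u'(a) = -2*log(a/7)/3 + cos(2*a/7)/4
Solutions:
 u(a) = C1 + 2*a*log(a)/3 - 2*a*log(7)/3 - 2*a/3 - 7*sin(2*a/7)/8


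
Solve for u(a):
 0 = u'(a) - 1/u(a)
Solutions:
 u(a) = -sqrt(C1 + 2*a)
 u(a) = sqrt(C1 + 2*a)


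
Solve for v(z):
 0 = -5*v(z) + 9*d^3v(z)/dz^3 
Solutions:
 v(z) = C3*exp(15^(1/3)*z/3) + (C1*sin(3^(5/6)*5^(1/3)*z/6) + C2*cos(3^(5/6)*5^(1/3)*z/6))*exp(-15^(1/3)*z/6)


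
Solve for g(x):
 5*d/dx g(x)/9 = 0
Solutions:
 g(x) = C1


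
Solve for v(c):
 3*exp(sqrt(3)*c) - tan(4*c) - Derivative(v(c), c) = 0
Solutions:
 v(c) = C1 + sqrt(3)*exp(sqrt(3)*c) + log(cos(4*c))/4


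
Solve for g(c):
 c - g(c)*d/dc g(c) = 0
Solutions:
 g(c) = -sqrt(C1 + c^2)
 g(c) = sqrt(C1 + c^2)


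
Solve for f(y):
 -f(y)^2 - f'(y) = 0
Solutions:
 f(y) = 1/(C1 + y)


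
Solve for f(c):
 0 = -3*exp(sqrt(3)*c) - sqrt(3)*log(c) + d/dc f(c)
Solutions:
 f(c) = C1 + sqrt(3)*c*log(c) - sqrt(3)*c + sqrt(3)*exp(sqrt(3)*c)


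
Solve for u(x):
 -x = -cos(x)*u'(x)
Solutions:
 u(x) = C1 + Integral(x/cos(x), x)


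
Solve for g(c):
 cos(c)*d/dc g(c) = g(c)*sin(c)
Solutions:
 g(c) = C1/cos(c)


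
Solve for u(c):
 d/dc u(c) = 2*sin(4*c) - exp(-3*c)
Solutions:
 u(c) = C1 - cos(4*c)/2 + exp(-3*c)/3


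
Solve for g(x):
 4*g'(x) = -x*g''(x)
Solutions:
 g(x) = C1 + C2/x^3


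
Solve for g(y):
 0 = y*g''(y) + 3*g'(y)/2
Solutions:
 g(y) = C1 + C2/sqrt(y)


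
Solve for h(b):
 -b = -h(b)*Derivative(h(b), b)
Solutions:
 h(b) = -sqrt(C1 + b^2)
 h(b) = sqrt(C1 + b^2)


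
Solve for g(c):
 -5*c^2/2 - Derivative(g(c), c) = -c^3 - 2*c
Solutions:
 g(c) = C1 + c^4/4 - 5*c^3/6 + c^2


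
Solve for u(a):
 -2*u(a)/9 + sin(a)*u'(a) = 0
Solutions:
 u(a) = C1*(cos(a) - 1)^(1/9)/(cos(a) + 1)^(1/9)


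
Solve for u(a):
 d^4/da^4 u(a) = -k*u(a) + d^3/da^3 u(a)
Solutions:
 u(a) = C1*exp(a*Piecewise((-sqrt(1/4 - (-k)^(1/3))/2 - sqrt((-k)^(1/3) + 1/2 - 1/(4*sqrt(1/4 - (-k)^(1/3))))/2 + 1/4, Eq(k, 0)), (-sqrt(2*k/(3*(k/16 + sqrt(-k^3/27 + k^2/256))^(1/3)) + 2*(k/16 + sqrt(-k^3/27 + k^2/256))^(1/3) + 1/4)/2 - sqrt(-2*k/(3*(k/16 + sqrt(-k^3/27 + k^2/256))^(1/3)) - 2*(k/16 + sqrt(-k^3/27 + k^2/256))^(1/3) + 1/2 - 1/(4*sqrt(2*k/(3*(k/16 + sqrt(-k^3/27 + k^2/256))^(1/3)) + 2*(k/16 + sqrt(-k^3/27 + k^2/256))^(1/3) + 1/4)))/2 + 1/4, True))) + C2*exp(a*Piecewise((-sqrt(1/4 - (-k)^(1/3))/2 + sqrt((-k)^(1/3) + 1/2 - 1/(4*sqrt(1/4 - (-k)^(1/3))))/2 + 1/4, Eq(k, 0)), (-sqrt(2*k/(3*(k/16 + sqrt(-k^3/27 + k^2/256))^(1/3)) + 2*(k/16 + sqrt(-k^3/27 + k^2/256))^(1/3) + 1/4)/2 + sqrt(-2*k/(3*(k/16 + sqrt(-k^3/27 + k^2/256))^(1/3)) - 2*(k/16 + sqrt(-k^3/27 + k^2/256))^(1/3) + 1/2 - 1/(4*sqrt(2*k/(3*(k/16 + sqrt(-k^3/27 + k^2/256))^(1/3)) + 2*(k/16 + sqrt(-k^3/27 + k^2/256))^(1/3) + 1/4)))/2 + 1/4, True))) + C3*exp(a*Piecewise((sqrt(1/4 - (-k)^(1/3))/2 - sqrt((-k)^(1/3) + 1/2 + 1/(4*sqrt(1/4 - (-k)^(1/3))))/2 + 1/4, Eq(k, 0)), (sqrt(2*k/(3*(k/16 + sqrt(-k^3/27 + k^2/256))^(1/3)) + 2*(k/16 + sqrt(-k^3/27 + k^2/256))^(1/3) + 1/4)/2 - sqrt(-2*k/(3*(k/16 + sqrt(-k^3/27 + k^2/256))^(1/3)) - 2*(k/16 + sqrt(-k^3/27 + k^2/256))^(1/3) + 1/2 + 1/(4*sqrt(2*k/(3*(k/16 + sqrt(-k^3/27 + k^2/256))^(1/3)) + 2*(k/16 + sqrt(-k^3/27 + k^2/256))^(1/3) + 1/4)))/2 + 1/4, True))) + C4*exp(a*Piecewise((sqrt(1/4 - (-k)^(1/3))/2 + sqrt((-k)^(1/3) + 1/2 + 1/(4*sqrt(1/4 - (-k)^(1/3))))/2 + 1/4, Eq(k, 0)), (sqrt(2*k/(3*(k/16 + sqrt(-k^3/27 + k^2/256))^(1/3)) + 2*(k/16 + sqrt(-k^3/27 + k^2/256))^(1/3) + 1/4)/2 + sqrt(-2*k/(3*(k/16 + sqrt(-k^3/27 + k^2/256))^(1/3)) - 2*(k/16 + sqrt(-k^3/27 + k^2/256))^(1/3) + 1/2 + 1/(4*sqrt(2*k/(3*(k/16 + sqrt(-k^3/27 + k^2/256))^(1/3)) + 2*(k/16 + sqrt(-k^3/27 + k^2/256))^(1/3) + 1/4)))/2 + 1/4, True)))


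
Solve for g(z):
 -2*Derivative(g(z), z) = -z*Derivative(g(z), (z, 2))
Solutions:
 g(z) = C1 + C2*z^3


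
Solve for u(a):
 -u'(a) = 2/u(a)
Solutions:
 u(a) = -sqrt(C1 - 4*a)
 u(a) = sqrt(C1 - 4*a)


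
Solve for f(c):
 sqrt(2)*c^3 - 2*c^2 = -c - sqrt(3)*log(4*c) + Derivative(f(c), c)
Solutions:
 f(c) = C1 + sqrt(2)*c^4/4 - 2*c^3/3 + c^2/2 + sqrt(3)*c*log(c) - sqrt(3)*c + 2*sqrt(3)*c*log(2)


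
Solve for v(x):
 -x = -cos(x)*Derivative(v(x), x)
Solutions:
 v(x) = C1 + Integral(x/cos(x), x)


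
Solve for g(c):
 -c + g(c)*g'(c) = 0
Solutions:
 g(c) = -sqrt(C1 + c^2)
 g(c) = sqrt(C1 + c^2)


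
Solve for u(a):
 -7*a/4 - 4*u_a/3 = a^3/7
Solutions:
 u(a) = C1 - 3*a^4/112 - 21*a^2/32


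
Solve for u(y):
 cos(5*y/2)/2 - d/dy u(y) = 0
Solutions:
 u(y) = C1 + sin(5*y/2)/5


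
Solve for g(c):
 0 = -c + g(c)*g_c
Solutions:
 g(c) = -sqrt(C1 + c^2)
 g(c) = sqrt(C1 + c^2)


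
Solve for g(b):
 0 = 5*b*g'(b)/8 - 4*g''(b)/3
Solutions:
 g(b) = C1 + C2*erfi(sqrt(15)*b/8)


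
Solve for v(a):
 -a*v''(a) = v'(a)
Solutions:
 v(a) = C1 + C2*log(a)


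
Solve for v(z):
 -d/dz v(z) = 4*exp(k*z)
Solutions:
 v(z) = C1 - 4*exp(k*z)/k


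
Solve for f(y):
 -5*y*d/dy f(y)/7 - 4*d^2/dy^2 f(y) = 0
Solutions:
 f(y) = C1 + C2*erf(sqrt(70)*y/28)


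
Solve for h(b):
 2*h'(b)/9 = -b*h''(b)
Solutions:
 h(b) = C1 + C2*b^(7/9)


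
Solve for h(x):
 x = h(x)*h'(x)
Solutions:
 h(x) = -sqrt(C1 + x^2)
 h(x) = sqrt(C1 + x^2)


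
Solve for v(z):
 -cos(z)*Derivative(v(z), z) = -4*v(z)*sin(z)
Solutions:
 v(z) = C1/cos(z)^4


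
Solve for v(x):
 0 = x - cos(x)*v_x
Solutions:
 v(x) = C1 + Integral(x/cos(x), x)


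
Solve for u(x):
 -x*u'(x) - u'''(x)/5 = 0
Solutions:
 u(x) = C1 + Integral(C2*airyai(-5^(1/3)*x) + C3*airybi(-5^(1/3)*x), x)


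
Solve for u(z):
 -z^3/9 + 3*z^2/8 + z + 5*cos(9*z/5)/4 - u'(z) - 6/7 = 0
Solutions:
 u(z) = C1 - z^4/36 + z^3/8 + z^2/2 - 6*z/7 + 25*sin(9*z/5)/36


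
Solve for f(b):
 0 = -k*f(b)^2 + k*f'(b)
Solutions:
 f(b) = -1/(C1 + b)


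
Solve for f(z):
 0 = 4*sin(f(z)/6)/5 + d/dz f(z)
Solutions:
 4*z/5 + 3*log(cos(f(z)/6) - 1) - 3*log(cos(f(z)/6) + 1) = C1


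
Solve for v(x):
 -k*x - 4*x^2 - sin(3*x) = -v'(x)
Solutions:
 v(x) = C1 + k*x^2/2 + 4*x^3/3 - cos(3*x)/3


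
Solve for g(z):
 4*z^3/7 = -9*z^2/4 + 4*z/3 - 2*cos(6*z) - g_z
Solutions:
 g(z) = C1 - z^4/7 - 3*z^3/4 + 2*z^2/3 - sin(6*z)/3


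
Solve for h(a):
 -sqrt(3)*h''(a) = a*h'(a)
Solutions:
 h(a) = C1 + C2*erf(sqrt(2)*3^(3/4)*a/6)


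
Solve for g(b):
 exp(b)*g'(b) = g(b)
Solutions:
 g(b) = C1*exp(-exp(-b))


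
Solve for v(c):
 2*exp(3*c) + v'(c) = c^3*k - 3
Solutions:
 v(c) = C1 + c^4*k/4 - 3*c - 2*exp(3*c)/3


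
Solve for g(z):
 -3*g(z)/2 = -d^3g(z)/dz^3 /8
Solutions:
 g(z) = C3*exp(12^(1/3)*z) + (C1*sin(2^(2/3)*3^(5/6)*z/2) + C2*cos(2^(2/3)*3^(5/6)*z/2))*exp(-12^(1/3)*z/2)


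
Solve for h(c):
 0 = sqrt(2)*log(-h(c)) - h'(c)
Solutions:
 -li(-h(c)) = C1 + sqrt(2)*c


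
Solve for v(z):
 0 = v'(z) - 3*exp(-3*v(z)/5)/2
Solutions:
 v(z) = 5*log(C1 + 9*z/10)/3
 v(z) = 5*log(10^(2/3)*(-3^(1/3) - 3^(5/6)*I)*(C1 + 3*z)^(1/3)/20)
 v(z) = 5*log(10^(2/3)*(-3^(1/3) + 3^(5/6)*I)*(C1 + 3*z)^(1/3)/20)


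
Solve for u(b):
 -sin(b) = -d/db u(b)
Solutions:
 u(b) = C1 - cos(b)


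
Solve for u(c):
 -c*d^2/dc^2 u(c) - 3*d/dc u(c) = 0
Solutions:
 u(c) = C1 + C2/c^2


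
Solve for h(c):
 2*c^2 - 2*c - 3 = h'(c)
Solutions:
 h(c) = C1 + 2*c^3/3 - c^2 - 3*c


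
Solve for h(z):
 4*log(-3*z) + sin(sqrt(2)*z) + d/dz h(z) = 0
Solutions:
 h(z) = C1 - 4*z*log(-z) - 4*z*log(3) + 4*z + sqrt(2)*cos(sqrt(2)*z)/2


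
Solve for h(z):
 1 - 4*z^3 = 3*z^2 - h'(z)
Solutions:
 h(z) = C1 + z^4 + z^3 - z


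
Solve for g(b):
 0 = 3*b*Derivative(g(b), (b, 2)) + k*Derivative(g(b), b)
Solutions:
 g(b) = C1 + b^(1 - re(k)/3)*(C2*sin(log(b)*Abs(im(k))/3) + C3*cos(log(b)*im(k)/3))


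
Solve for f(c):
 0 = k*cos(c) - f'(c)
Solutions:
 f(c) = C1 + k*sin(c)


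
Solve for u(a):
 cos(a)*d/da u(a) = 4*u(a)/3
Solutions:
 u(a) = C1*(sin(a) + 1)^(2/3)/(sin(a) - 1)^(2/3)


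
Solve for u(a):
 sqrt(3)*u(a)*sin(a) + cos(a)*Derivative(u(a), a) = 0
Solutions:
 u(a) = C1*cos(a)^(sqrt(3))


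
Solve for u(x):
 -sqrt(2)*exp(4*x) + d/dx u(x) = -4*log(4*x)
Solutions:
 u(x) = C1 - 4*x*log(x) + 4*x*(1 - 2*log(2)) + sqrt(2)*exp(4*x)/4


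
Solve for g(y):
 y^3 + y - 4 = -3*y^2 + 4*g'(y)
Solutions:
 g(y) = C1 + y^4/16 + y^3/4 + y^2/8 - y


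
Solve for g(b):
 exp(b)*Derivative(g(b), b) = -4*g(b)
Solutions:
 g(b) = C1*exp(4*exp(-b))


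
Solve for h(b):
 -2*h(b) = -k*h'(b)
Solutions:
 h(b) = C1*exp(2*b/k)


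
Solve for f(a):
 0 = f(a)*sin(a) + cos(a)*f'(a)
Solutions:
 f(a) = C1*cos(a)


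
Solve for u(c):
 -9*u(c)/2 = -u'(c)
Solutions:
 u(c) = C1*exp(9*c/2)


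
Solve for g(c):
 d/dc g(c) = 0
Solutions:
 g(c) = C1


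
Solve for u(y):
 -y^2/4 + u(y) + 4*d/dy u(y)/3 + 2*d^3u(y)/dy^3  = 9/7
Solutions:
 u(y) = C1*exp(-2^(1/3)*y*(-(27 + sqrt(857))^(1/3) + 4*2^(1/3)/(27 + sqrt(857))^(1/3))/12)*sin(2^(1/3)*sqrt(3)*y*(4*2^(1/3)/(27 + sqrt(857))^(1/3) + (27 + sqrt(857))^(1/3))/12) + C2*exp(-2^(1/3)*y*(-(27 + sqrt(857))^(1/3) + 4*2^(1/3)/(27 + sqrt(857))^(1/3))/12)*cos(2^(1/3)*sqrt(3)*y*(4*2^(1/3)/(27 + sqrt(857))^(1/3) + (27 + sqrt(857))^(1/3))/12) + C3*exp(2^(1/3)*y*(-(27 + sqrt(857))^(1/3) + 4*2^(1/3)/(27 + sqrt(857))^(1/3))/6) + y^2/4 - 2*y/3 + 137/63


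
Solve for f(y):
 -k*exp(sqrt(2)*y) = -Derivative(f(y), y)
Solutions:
 f(y) = C1 + sqrt(2)*k*exp(sqrt(2)*y)/2


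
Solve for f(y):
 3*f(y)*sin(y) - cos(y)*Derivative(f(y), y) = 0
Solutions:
 f(y) = C1/cos(y)^3


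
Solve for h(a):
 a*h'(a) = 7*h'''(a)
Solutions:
 h(a) = C1 + Integral(C2*airyai(7^(2/3)*a/7) + C3*airybi(7^(2/3)*a/7), a)


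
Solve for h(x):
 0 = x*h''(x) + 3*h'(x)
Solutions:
 h(x) = C1 + C2/x^2


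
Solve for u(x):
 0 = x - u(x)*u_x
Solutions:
 u(x) = -sqrt(C1 + x^2)
 u(x) = sqrt(C1 + x^2)


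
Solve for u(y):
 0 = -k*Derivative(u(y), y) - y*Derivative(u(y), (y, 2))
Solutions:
 u(y) = C1 + y^(1 - re(k))*(C2*sin(log(y)*Abs(im(k))) + C3*cos(log(y)*im(k)))


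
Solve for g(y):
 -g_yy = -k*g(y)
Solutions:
 g(y) = C1*exp(-sqrt(k)*y) + C2*exp(sqrt(k)*y)


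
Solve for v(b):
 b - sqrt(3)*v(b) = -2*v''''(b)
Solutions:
 v(b) = C1*exp(-2^(3/4)*3^(1/8)*b/2) + C2*exp(2^(3/4)*3^(1/8)*b/2) + C3*sin(2^(3/4)*3^(1/8)*b/2) + C4*cos(2^(3/4)*3^(1/8)*b/2) + sqrt(3)*b/3


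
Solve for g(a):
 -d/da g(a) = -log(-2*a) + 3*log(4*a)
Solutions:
 g(a) = C1 - 2*a*log(a) + a*(-5*log(2) + 2 + I*pi)


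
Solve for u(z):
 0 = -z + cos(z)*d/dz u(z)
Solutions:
 u(z) = C1 + Integral(z/cos(z), z)


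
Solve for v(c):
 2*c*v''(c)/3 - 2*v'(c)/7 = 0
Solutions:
 v(c) = C1 + C2*c^(10/7)


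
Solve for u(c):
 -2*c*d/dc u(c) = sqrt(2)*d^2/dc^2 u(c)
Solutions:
 u(c) = C1 + C2*erf(2^(3/4)*c/2)


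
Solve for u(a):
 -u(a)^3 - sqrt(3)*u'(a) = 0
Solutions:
 u(a) = -sqrt(6)*sqrt(-1/(C1 - sqrt(3)*a))/2
 u(a) = sqrt(6)*sqrt(-1/(C1 - sqrt(3)*a))/2


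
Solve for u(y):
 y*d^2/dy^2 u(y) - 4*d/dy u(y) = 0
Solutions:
 u(y) = C1 + C2*y^5


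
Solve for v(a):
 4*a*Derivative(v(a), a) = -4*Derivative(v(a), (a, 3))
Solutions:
 v(a) = C1 + Integral(C2*airyai(-a) + C3*airybi(-a), a)


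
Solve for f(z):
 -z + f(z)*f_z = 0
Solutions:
 f(z) = -sqrt(C1 + z^2)
 f(z) = sqrt(C1 + z^2)


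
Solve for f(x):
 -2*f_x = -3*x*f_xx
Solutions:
 f(x) = C1 + C2*x^(5/3)


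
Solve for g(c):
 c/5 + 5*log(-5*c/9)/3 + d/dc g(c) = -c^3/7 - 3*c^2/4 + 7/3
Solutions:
 g(c) = C1 - c^4/28 - c^3/4 - c^2/10 - 5*c*log(-c)/3 + c*(-5*log(5)/3 + 10*log(3)/3 + 4)


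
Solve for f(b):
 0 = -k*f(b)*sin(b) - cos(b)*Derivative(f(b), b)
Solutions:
 f(b) = C1*exp(k*log(cos(b)))


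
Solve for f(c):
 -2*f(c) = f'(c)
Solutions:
 f(c) = C1*exp(-2*c)


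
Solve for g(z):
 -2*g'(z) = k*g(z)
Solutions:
 g(z) = C1*exp(-k*z/2)


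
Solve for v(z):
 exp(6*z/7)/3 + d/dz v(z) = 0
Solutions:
 v(z) = C1 - 7*exp(6*z/7)/18


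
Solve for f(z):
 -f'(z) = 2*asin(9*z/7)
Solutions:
 f(z) = C1 - 2*z*asin(9*z/7) - 2*sqrt(49 - 81*z^2)/9


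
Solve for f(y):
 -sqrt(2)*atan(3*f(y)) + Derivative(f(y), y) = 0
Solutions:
 Integral(1/atan(3*_y), (_y, f(y))) = C1 + sqrt(2)*y


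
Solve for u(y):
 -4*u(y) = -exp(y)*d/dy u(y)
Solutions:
 u(y) = C1*exp(-4*exp(-y))


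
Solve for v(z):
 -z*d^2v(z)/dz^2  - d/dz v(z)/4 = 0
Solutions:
 v(z) = C1 + C2*z^(3/4)


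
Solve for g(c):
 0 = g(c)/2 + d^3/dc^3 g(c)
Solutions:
 g(c) = C3*exp(-2^(2/3)*c/2) + (C1*sin(2^(2/3)*sqrt(3)*c/4) + C2*cos(2^(2/3)*sqrt(3)*c/4))*exp(2^(2/3)*c/4)


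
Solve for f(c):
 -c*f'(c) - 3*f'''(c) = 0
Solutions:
 f(c) = C1 + Integral(C2*airyai(-3^(2/3)*c/3) + C3*airybi(-3^(2/3)*c/3), c)


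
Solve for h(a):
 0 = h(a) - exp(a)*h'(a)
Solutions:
 h(a) = C1*exp(-exp(-a))


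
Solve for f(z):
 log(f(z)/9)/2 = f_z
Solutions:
 2*Integral(1/(-log(_y) + 2*log(3)), (_y, f(z))) = C1 - z


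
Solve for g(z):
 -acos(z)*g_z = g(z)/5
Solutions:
 g(z) = C1*exp(-Integral(1/acos(z), z)/5)


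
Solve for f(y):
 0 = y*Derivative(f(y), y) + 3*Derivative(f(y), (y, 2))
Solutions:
 f(y) = C1 + C2*erf(sqrt(6)*y/6)


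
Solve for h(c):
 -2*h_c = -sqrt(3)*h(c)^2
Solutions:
 h(c) = -2/(C1 + sqrt(3)*c)


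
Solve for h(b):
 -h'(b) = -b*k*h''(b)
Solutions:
 h(b) = C1 + b^(((re(k) + 1)*re(k) + im(k)^2)/(re(k)^2 + im(k)^2))*(C2*sin(log(b)*Abs(im(k))/(re(k)^2 + im(k)^2)) + C3*cos(log(b)*im(k)/(re(k)^2 + im(k)^2)))


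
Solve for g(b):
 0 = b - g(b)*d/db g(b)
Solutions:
 g(b) = -sqrt(C1 + b^2)
 g(b) = sqrt(C1 + b^2)


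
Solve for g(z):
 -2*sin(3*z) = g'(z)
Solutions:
 g(z) = C1 + 2*cos(3*z)/3


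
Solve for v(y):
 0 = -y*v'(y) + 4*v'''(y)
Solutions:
 v(y) = C1 + Integral(C2*airyai(2^(1/3)*y/2) + C3*airybi(2^(1/3)*y/2), y)


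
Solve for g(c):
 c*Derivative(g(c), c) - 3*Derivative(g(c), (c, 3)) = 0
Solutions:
 g(c) = C1 + Integral(C2*airyai(3^(2/3)*c/3) + C3*airybi(3^(2/3)*c/3), c)


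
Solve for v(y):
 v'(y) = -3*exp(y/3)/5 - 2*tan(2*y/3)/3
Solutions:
 v(y) = C1 - 9*exp(y/3)/5 + log(cos(2*y/3))


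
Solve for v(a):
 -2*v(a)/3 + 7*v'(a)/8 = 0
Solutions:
 v(a) = C1*exp(16*a/21)


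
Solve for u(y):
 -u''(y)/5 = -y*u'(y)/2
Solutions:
 u(y) = C1 + C2*erfi(sqrt(5)*y/2)


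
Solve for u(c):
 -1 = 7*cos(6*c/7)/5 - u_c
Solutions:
 u(c) = C1 + c + 49*sin(6*c/7)/30


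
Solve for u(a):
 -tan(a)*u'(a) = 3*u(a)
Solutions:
 u(a) = C1/sin(a)^3


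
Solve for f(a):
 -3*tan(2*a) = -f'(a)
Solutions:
 f(a) = C1 - 3*log(cos(2*a))/2


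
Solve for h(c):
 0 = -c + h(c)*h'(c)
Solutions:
 h(c) = -sqrt(C1 + c^2)
 h(c) = sqrt(C1 + c^2)


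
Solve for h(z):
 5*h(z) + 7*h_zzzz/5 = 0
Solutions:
 h(z) = (C1*sin(sqrt(10)*7^(3/4)*z/14) + C2*cos(sqrt(10)*7^(3/4)*z/14))*exp(-sqrt(10)*7^(3/4)*z/14) + (C3*sin(sqrt(10)*7^(3/4)*z/14) + C4*cos(sqrt(10)*7^(3/4)*z/14))*exp(sqrt(10)*7^(3/4)*z/14)


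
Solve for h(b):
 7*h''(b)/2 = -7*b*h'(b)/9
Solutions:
 h(b) = C1 + C2*erf(b/3)


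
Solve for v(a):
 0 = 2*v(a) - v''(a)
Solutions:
 v(a) = C1*exp(-sqrt(2)*a) + C2*exp(sqrt(2)*a)


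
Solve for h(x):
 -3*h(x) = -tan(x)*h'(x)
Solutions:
 h(x) = C1*sin(x)^3


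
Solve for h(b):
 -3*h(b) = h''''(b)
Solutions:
 h(b) = (C1*sin(sqrt(2)*3^(1/4)*b/2) + C2*cos(sqrt(2)*3^(1/4)*b/2))*exp(-sqrt(2)*3^(1/4)*b/2) + (C3*sin(sqrt(2)*3^(1/4)*b/2) + C4*cos(sqrt(2)*3^(1/4)*b/2))*exp(sqrt(2)*3^(1/4)*b/2)


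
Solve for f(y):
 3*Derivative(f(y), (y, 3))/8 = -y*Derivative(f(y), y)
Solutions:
 f(y) = C1 + Integral(C2*airyai(-2*3^(2/3)*y/3) + C3*airybi(-2*3^(2/3)*y/3), y)


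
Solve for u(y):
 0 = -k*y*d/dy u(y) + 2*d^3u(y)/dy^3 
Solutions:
 u(y) = C1 + Integral(C2*airyai(2^(2/3)*k^(1/3)*y/2) + C3*airybi(2^(2/3)*k^(1/3)*y/2), y)


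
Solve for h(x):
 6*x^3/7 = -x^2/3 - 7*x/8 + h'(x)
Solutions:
 h(x) = C1 + 3*x^4/14 + x^3/9 + 7*x^2/16


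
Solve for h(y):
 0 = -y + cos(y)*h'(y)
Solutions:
 h(y) = C1 + Integral(y/cos(y), y)


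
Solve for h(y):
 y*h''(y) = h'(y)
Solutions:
 h(y) = C1 + C2*y^2


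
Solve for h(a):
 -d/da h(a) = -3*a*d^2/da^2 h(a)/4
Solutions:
 h(a) = C1 + C2*a^(7/3)


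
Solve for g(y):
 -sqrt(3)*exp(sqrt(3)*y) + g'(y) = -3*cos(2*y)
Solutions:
 g(y) = C1 + exp(sqrt(3)*y) - 3*sin(2*y)/2


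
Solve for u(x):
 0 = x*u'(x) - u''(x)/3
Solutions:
 u(x) = C1 + C2*erfi(sqrt(6)*x/2)


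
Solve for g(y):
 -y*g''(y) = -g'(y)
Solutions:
 g(y) = C1 + C2*y^2


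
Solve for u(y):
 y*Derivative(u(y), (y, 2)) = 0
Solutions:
 u(y) = C1 + C2*y


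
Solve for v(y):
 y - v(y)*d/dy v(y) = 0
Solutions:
 v(y) = -sqrt(C1 + y^2)
 v(y) = sqrt(C1 + y^2)


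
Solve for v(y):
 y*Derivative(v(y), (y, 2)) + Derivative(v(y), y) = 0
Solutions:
 v(y) = C1 + C2*log(y)


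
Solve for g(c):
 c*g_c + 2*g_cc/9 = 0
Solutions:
 g(c) = C1 + C2*erf(3*c/2)


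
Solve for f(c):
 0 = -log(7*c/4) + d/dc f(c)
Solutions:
 f(c) = C1 + c*log(c) - c + c*log(7/4)


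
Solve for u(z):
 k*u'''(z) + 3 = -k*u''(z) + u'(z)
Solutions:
 u(z) = C1 + C2*exp(z*(-1 + sqrt(k*(k + 4))/k)/2) + C3*exp(-z*(1 + sqrt(k*(k + 4))/k)/2) + 3*z


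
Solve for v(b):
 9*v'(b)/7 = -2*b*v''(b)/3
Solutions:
 v(b) = C1 + C2/b^(13/14)


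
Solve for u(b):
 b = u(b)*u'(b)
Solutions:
 u(b) = -sqrt(C1 + b^2)
 u(b) = sqrt(C1 + b^2)


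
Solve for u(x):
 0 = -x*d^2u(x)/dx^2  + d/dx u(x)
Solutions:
 u(x) = C1 + C2*x^2


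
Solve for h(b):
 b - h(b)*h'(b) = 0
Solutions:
 h(b) = -sqrt(C1 + b^2)
 h(b) = sqrt(C1 + b^2)


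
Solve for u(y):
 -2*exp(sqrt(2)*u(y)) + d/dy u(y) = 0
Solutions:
 u(y) = sqrt(2)*(2*log(-1/(C1 + 2*y)) - log(2))/4


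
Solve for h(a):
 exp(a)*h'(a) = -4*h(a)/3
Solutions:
 h(a) = C1*exp(4*exp(-a)/3)


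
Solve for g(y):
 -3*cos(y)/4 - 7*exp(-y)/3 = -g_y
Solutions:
 g(y) = C1 + 3*sin(y)/4 - 7*exp(-y)/3


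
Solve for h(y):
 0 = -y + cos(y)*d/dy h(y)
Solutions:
 h(y) = C1 + Integral(y/cos(y), y)


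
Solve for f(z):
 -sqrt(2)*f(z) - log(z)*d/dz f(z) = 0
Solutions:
 f(z) = C1*exp(-sqrt(2)*li(z))


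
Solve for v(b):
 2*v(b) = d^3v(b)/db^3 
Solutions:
 v(b) = C3*exp(2^(1/3)*b) + (C1*sin(2^(1/3)*sqrt(3)*b/2) + C2*cos(2^(1/3)*sqrt(3)*b/2))*exp(-2^(1/3)*b/2)


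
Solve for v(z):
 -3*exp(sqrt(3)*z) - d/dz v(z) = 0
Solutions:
 v(z) = C1 - sqrt(3)*exp(sqrt(3)*z)


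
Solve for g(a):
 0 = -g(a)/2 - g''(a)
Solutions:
 g(a) = C1*sin(sqrt(2)*a/2) + C2*cos(sqrt(2)*a/2)


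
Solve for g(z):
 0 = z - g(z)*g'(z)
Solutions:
 g(z) = -sqrt(C1 + z^2)
 g(z) = sqrt(C1 + z^2)


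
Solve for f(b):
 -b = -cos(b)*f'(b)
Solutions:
 f(b) = C1 + Integral(b/cos(b), b)


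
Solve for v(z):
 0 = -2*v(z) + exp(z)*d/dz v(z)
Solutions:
 v(z) = C1*exp(-2*exp(-z))


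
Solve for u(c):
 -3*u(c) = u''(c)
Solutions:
 u(c) = C1*sin(sqrt(3)*c) + C2*cos(sqrt(3)*c)


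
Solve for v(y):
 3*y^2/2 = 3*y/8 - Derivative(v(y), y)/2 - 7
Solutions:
 v(y) = C1 - y^3 + 3*y^2/8 - 14*y


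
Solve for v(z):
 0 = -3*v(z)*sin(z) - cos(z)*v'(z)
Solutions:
 v(z) = C1*cos(z)^3


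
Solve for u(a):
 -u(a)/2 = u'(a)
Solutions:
 u(a) = C1*exp(-a/2)


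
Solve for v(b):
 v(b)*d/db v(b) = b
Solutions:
 v(b) = -sqrt(C1 + b^2)
 v(b) = sqrt(C1 + b^2)


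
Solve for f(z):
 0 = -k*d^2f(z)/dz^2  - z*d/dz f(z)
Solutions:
 f(z) = C1 + C2*sqrt(k)*erf(sqrt(2)*z*sqrt(1/k)/2)


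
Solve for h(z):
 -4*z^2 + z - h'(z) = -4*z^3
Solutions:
 h(z) = C1 + z^4 - 4*z^3/3 + z^2/2


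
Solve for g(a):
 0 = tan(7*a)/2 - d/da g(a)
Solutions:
 g(a) = C1 - log(cos(7*a))/14


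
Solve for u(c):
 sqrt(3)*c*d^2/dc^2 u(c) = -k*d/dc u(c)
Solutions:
 u(c) = C1 + c^(-sqrt(3)*re(k)/3 + 1)*(C2*sin(sqrt(3)*log(c)*Abs(im(k))/3) + C3*cos(sqrt(3)*log(c)*im(k)/3))


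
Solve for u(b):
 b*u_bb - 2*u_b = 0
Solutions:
 u(b) = C1 + C2*b^3


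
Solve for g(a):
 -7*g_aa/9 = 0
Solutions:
 g(a) = C1 + C2*a


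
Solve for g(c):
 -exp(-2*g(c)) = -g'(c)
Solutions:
 g(c) = log(-sqrt(C1 + 2*c))
 g(c) = log(C1 + 2*c)/2


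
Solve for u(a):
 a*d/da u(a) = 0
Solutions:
 u(a) = C1


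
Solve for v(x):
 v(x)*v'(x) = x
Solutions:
 v(x) = -sqrt(C1 + x^2)
 v(x) = sqrt(C1 + x^2)


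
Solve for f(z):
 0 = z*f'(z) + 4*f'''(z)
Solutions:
 f(z) = C1 + Integral(C2*airyai(-2^(1/3)*z/2) + C3*airybi(-2^(1/3)*z/2), z)


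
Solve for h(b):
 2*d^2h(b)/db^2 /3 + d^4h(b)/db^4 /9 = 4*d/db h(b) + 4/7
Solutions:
 h(b) = C1 + C2*exp(2^(1/3)*b*(-(9 + sqrt(83))^(1/3) + 2^(1/3)/(9 + sqrt(83))^(1/3))/2)*sin(2^(1/3)*sqrt(3)*b*(2^(1/3)/(9 + sqrt(83))^(1/3) + (9 + sqrt(83))^(1/3))/2) + C3*exp(2^(1/3)*b*(-(9 + sqrt(83))^(1/3) + 2^(1/3)/(9 + sqrt(83))^(1/3))/2)*cos(2^(1/3)*sqrt(3)*b*(2^(1/3)/(9 + sqrt(83))^(1/3) + (9 + sqrt(83))^(1/3))/2) + C4*exp(-2^(1/3)*b*(-(9 + sqrt(83))^(1/3) + 2^(1/3)/(9 + sqrt(83))^(1/3))) - b/7


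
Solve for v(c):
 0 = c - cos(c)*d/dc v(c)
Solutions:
 v(c) = C1 + Integral(c/cos(c), c)


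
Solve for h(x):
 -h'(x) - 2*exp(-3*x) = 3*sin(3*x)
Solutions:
 h(x) = C1 + cos(3*x) + 2*exp(-3*x)/3


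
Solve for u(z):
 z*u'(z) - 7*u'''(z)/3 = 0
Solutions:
 u(z) = C1 + Integral(C2*airyai(3^(1/3)*7^(2/3)*z/7) + C3*airybi(3^(1/3)*7^(2/3)*z/7), z)


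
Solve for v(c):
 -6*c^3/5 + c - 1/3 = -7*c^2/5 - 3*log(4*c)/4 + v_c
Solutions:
 v(c) = C1 - 3*c^4/10 + 7*c^3/15 + c^2/2 + 3*c*log(c)/4 - 13*c/12 + 3*c*log(2)/2


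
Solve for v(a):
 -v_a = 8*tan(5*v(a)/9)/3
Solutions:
 v(a) = -9*asin(C1*exp(-40*a/27))/5 + 9*pi/5
 v(a) = 9*asin(C1*exp(-40*a/27))/5


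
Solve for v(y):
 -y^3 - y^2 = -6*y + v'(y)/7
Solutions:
 v(y) = C1 - 7*y^4/4 - 7*y^3/3 + 21*y^2


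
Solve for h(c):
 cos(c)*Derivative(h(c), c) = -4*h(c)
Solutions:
 h(c) = C1*(sin(c)^2 - 2*sin(c) + 1)/(sin(c)^2 + 2*sin(c) + 1)


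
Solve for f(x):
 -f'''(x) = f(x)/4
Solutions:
 f(x) = C3*exp(-2^(1/3)*x/2) + (C1*sin(2^(1/3)*sqrt(3)*x/4) + C2*cos(2^(1/3)*sqrt(3)*x/4))*exp(2^(1/3)*x/4)


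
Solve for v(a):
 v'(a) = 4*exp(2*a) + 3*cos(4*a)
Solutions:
 v(a) = C1 + 2*exp(2*a) + 3*sin(4*a)/4


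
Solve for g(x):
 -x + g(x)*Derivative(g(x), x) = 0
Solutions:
 g(x) = -sqrt(C1 + x^2)
 g(x) = sqrt(C1 + x^2)


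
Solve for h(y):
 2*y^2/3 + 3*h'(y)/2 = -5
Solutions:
 h(y) = C1 - 4*y^3/27 - 10*y/3


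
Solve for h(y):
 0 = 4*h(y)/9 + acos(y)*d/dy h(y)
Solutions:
 h(y) = C1*exp(-4*Integral(1/acos(y), y)/9)


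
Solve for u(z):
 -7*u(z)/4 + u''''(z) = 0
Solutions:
 u(z) = C1*exp(-sqrt(2)*7^(1/4)*z/2) + C2*exp(sqrt(2)*7^(1/4)*z/2) + C3*sin(sqrt(2)*7^(1/4)*z/2) + C4*cos(sqrt(2)*7^(1/4)*z/2)


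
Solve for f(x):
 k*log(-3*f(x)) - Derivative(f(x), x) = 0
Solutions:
 Integral(1/(log(-_y) + log(3)), (_y, f(x))) = C1 + k*x


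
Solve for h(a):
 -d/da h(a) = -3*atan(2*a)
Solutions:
 h(a) = C1 + 3*a*atan(2*a) - 3*log(4*a^2 + 1)/4


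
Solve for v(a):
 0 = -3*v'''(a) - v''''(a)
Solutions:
 v(a) = C1 + C2*a + C3*a^2 + C4*exp(-3*a)


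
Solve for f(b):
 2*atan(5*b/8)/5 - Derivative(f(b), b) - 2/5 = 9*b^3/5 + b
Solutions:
 f(b) = C1 - 9*b^4/20 - b^2/2 + 2*b*atan(5*b/8)/5 - 2*b/5 - 8*log(25*b^2 + 64)/25


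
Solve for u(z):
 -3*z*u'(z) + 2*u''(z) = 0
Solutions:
 u(z) = C1 + C2*erfi(sqrt(3)*z/2)


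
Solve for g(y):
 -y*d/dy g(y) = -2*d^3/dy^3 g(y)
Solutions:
 g(y) = C1 + Integral(C2*airyai(2^(2/3)*y/2) + C3*airybi(2^(2/3)*y/2), y)


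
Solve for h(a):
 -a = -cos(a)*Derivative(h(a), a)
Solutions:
 h(a) = C1 + Integral(a/cos(a), a)


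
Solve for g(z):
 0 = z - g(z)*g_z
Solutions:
 g(z) = -sqrt(C1 + z^2)
 g(z) = sqrt(C1 + z^2)


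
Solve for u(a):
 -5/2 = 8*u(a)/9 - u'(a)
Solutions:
 u(a) = C1*exp(8*a/9) - 45/16


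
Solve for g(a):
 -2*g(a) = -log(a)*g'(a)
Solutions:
 g(a) = C1*exp(2*li(a))


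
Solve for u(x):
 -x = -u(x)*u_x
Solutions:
 u(x) = -sqrt(C1 + x^2)
 u(x) = sqrt(C1 + x^2)


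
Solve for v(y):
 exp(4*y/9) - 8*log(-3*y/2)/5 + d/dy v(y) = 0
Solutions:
 v(y) = C1 + 8*y*log(-y)/5 + 8*y*(-1 - log(2) + log(3))/5 - 9*exp(4*y/9)/4


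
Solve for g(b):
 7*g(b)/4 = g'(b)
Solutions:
 g(b) = C1*exp(7*b/4)


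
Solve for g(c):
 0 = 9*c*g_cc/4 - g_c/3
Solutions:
 g(c) = C1 + C2*c^(31/27)


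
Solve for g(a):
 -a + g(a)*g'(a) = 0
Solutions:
 g(a) = -sqrt(C1 + a^2)
 g(a) = sqrt(C1 + a^2)


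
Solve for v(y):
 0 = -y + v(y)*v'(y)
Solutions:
 v(y) = -sqrt(C1 + y^2)
 v(y) = sqrt(C1 + y^2)


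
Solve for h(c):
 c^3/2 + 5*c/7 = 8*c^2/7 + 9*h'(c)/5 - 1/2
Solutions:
 h(c) = C1 + 5*c^4/72 - 40*c^3/189 + 25*c^2/126 + 5*c/18


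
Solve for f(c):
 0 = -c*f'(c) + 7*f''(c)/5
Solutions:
 f(c) = C1 + C2*erfi(sqrt(70)*c/14)


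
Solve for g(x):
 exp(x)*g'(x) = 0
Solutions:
 g(x) = C1


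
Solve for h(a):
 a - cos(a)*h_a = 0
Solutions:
 h(a) = C1 + Integral(a/cos(a), a)


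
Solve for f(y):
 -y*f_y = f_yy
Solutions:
 f(y) = C1 + C2*erf(sqrt(2)*y/2)


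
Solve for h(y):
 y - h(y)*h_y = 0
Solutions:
 h(y) = -sqrt(C1 + y^2)
 h(y) = sqrt(C1 + y^2)


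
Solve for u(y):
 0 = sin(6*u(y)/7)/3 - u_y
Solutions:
 -y/3 + 7*log(cos(6*u(y)/7) - 1)/12 - 7*log(cos(6*u(y)/7) + 1)/12 = C1


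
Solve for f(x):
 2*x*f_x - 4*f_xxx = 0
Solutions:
 f(x) = C1 + Integral(C2*airyai(2^(2/3)*x/2) + C3*airybi(2^(2/3)*x/2), x)


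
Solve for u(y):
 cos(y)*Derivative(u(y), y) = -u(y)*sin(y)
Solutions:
 u(y) = C1*cos(y)


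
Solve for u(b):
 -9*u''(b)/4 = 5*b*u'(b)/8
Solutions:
 u(b) = C1 + C2*erf(sqrt(5)*b/6)


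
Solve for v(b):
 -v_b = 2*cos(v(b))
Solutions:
 v(b) = pi - asin((C1 + exp(4*b))/(C1 - exp(4*b)))
 v(b) = asin((C1 + exp(4*b))/(C1 - exp(4*b)))


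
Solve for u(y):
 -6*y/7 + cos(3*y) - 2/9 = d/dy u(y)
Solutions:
 u(y) = C1 - 3*y^2/7 - 2*y/9 + sin(3*y)/3


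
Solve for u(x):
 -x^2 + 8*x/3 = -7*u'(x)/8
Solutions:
 u(x) = C1 + 8*x^3/21 - 32*x^2/21


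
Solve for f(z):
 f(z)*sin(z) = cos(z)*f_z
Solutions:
 f(z) = C1/cos(z)


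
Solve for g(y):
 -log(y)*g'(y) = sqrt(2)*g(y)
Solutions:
 g(y) = C1*exp(-sqrt(2)*li(y))


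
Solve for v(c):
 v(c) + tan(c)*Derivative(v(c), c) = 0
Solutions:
 v(c) = C1/sin(c)


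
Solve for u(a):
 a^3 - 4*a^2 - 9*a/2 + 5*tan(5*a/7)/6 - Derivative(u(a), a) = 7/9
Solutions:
 u(a) = C1 + a^4/4 - 4*a^3/3 - 9*a^2/4 - 7*a/9 - 7*log(cos(5*a/7))/6


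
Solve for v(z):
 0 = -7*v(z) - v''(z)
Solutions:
 v(z) = C1*sin(sqrt(7)*z) + C2*cos(sqrt(7)*z)


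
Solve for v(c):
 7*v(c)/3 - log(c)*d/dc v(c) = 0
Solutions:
 v(c) = C1*exp(7*li(c)/3)


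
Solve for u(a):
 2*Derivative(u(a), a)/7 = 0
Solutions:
 u(a) = C1


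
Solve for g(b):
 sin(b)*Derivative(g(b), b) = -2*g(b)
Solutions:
 g(b) = C1*(cos(b) + 1)/(cos(b) - 1)


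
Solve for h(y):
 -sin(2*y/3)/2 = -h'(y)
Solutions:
 h(y) = C1 - 3*cos(2*y/3)/4


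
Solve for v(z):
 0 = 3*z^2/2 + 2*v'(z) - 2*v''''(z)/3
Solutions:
 v(z) = C1 + C4*exp(3^(1/3)*z) - z^3/4 + (C2*sin(3^(5/6)*z/2) + C3*cos(3^(5/6)*z/2))*exp(-3^(1/3)*z/2)


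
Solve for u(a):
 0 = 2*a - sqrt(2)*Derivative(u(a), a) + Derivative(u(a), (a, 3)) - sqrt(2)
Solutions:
 u(a) = C1 + C2*exp(-2^(1/4)*a) + C3*exp(2^(1/4)*a) + sqrt(2)*a^2/2 - a


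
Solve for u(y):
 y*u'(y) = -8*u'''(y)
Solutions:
 u(y) = C1 + Integral(C2*airyai(-y/2) + C3*airybi(-y/2), y)


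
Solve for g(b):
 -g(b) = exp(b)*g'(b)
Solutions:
 g(b) = C1*exp(exp(-b))


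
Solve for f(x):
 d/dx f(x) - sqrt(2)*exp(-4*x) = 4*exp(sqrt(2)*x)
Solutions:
 f(x) = C1 + 2*sqrt(2)*exp(sqrt(2)*x) - sqrt(2)*exp(-4*x)/4


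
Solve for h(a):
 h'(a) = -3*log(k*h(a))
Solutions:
 li(k*h(a))/k = C1 - 3*a


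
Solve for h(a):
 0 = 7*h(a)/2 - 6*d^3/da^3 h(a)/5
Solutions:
 h(a) = C3*exp(630^(1/3)*a/6) + (C1*sin(3^(1/6)*70^(1/3)*a/4) + C2*cos(3^(1/6)*70^(1/3)*a/4))*exp(-630^(1/3)*a/12)


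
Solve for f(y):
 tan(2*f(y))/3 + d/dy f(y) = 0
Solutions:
 f(y) = -asin(C1*exp(-2*y/3))/2 + pi/2
 f(y) = asin(C1*exp(-2*y/3))/2


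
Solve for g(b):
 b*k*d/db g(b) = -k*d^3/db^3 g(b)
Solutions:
 g(b) = C1 + Integral(C2*airyai(-b) + C3*airybi(-b), b)


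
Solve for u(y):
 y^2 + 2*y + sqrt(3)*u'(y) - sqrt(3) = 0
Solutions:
 u(y) = C1 - sqrt(3)*y^3/9 - sqrt(3)*y^2/3 + y


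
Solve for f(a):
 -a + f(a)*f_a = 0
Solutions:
 f(a) = -sqrt(C1 + a^2)
 f(a) = sqrt(C1 + a^2)


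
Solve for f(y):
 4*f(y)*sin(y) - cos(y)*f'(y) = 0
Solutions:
 f(y) = C1/cos(y)^4


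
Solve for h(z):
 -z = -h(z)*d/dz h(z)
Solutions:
 h(z) = -sqrt(C1 + z^2)
 h(z) = sqrt(C1 + z^2)


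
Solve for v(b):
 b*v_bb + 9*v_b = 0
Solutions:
 v(b) = C1 + C2/b^8


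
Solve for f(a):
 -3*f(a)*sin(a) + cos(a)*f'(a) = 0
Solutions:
 f(a) = C1/cos(a)^3


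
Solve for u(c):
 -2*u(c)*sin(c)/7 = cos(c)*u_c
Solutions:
 u(c) = C1*cos(c)^(2/7)


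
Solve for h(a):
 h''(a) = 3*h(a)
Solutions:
 h(a) = C1*exp(-sqrt(3)*a) + C2*exp(sqrt(3)*a)


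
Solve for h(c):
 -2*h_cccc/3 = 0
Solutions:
 h(c) = C1 + C2*c + C3*c^2 + C4*c^3


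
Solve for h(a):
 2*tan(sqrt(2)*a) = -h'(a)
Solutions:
 h(a) = C1 + sqrt(2)*log(cos(sqrt(2)*a))


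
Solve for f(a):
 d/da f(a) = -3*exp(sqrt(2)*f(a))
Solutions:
 f(a) = sqrt(2)*(2*log(1/(C1 + 3*a)) - log(2))/4


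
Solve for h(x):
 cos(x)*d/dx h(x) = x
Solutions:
 h(x) = C1 + Integral(x/cos(x), x)


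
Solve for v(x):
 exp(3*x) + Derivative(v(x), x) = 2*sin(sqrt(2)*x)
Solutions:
 v(x) = C1 - exp(3*x)/3 - sqrt(2)*cos(sqrt(2)*x)


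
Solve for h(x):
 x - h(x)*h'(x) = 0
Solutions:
 h(x) = -sqrt(C1 + x^2)
 h(x) = sqrt(C1 + x^2)


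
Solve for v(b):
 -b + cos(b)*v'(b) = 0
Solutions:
 v(b) = C1 + Integral(b/cos(b), b)


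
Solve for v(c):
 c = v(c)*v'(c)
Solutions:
 v(c) = -sqrt(C1 + c^2)
 v(c) = sqrt(C1 + c^2)


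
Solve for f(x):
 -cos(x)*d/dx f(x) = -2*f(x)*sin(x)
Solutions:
 f(x) = C1/cos(x)^2


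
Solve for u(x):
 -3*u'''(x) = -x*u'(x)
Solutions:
 u(x) = C1 + Integral(C2*airyai(3^(2/3)*x/3) + C3*airybi(3^(2/3)*x/3), x)


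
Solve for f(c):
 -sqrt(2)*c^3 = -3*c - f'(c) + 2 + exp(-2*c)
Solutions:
 f(c) = C1 + sqrt(2)*c^4/4 - 3*c^2/2 + 2*c - exp(-2*c)/2


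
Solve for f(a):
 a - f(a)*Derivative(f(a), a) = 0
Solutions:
 f(a) = -sqrt(C1 + a^2)
 f(a) = sqrt(C1 + a^2)


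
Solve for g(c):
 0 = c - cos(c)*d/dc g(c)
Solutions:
 g(c) = C1 + Integral(c/cos(c), c)


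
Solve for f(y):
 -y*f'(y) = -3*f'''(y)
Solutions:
 f(y) = C1 + Integral(C2*airyai(3^(2/3)*y/3) + C3*airybi(3^(2/3)*y/3), y)


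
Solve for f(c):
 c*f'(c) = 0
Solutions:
 f(c) = C1


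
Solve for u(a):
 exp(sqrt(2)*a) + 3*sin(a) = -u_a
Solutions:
 u(a) = C1 - sqrt(2)*exp(sqrt(2)*a)/2 + 3*cos(a)


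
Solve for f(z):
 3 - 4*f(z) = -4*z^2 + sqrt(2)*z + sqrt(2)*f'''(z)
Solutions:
 f(z) = C3*exp(-sqrt(2)*z) + z^2 - sqrt(2)*z/4 + (C1*sin(sqrt(6)*z/2) + C2*cos(sqrt(6)*z/2))*exp(sqrt(2)*z/2) + 3/4


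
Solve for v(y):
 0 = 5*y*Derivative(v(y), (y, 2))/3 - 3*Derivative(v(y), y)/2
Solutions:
 v(y) = C1 + C2*y^(19/10)


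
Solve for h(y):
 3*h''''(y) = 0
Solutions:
 h(y) = C1 + C2*y + C3*y^2 + C4*y^3


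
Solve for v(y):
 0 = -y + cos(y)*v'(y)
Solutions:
 v(y) = C1 + Integral(y/cos(y), y)


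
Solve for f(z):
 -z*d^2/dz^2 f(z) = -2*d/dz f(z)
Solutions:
 f(z) = C1 + C2*z^3


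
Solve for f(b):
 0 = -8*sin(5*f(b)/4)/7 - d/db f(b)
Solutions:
 8*b/7 + 2*log(cos(5*f(b)/4) - 1)/5 - 2*log(cos(5*f(b)/4) + 1)/5 = C1


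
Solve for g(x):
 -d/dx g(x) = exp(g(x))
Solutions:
 g(x) = log(1/(C1 + x))


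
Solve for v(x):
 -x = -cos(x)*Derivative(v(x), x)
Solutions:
 v(x) = C1 + Integral(x/cos(x), x)


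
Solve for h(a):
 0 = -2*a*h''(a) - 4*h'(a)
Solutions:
 h(a) = C1 + C2/a


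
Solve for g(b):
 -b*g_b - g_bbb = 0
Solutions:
 g(b) = C1 + Integral(C2*airyai(-b) + C3*airybi(-b), b)


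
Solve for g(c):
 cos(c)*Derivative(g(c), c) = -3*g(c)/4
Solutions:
 g(c) = C1*(sin(c) - 1)^(3/8)/(sin(c) + 1)^(3/8)


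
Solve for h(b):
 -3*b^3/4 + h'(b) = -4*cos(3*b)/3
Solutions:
 h(b) = C1 + 3*b^4/16 - 4*sin(3*b)/9


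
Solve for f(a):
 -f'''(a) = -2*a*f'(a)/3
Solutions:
 f(a) = C1 + Integral(C2*airyai(2^(1/3)*3^(2/3)*a/3) + C3*airybi(2^(1/3)*3^(2/3)*a/3), a)


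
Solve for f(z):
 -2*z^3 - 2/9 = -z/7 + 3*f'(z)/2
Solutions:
 f(z) = C1 - z^4/3 + z^2/21 - 4*z/27


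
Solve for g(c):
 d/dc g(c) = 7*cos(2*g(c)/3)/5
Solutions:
 -7*c/5 - 3*log(sin(2*g(c)/3) - 1)/4 + 3*log(sin(2*g(c)/3) + 1)/4 = C1


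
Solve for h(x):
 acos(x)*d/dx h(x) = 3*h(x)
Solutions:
 h(x) = C1*exp(3*Integral(1/acos(x), x))


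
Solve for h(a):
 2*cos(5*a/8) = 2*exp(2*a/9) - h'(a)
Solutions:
 h(a) = C1 + 9*exp(2*a/9) - 16*sin(5*a/8)/5


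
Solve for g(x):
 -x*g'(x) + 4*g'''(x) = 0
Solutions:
 g(x) = C1 + Integral(C2*airyai(2^(1/3)*x/2) + C3*airybi(2^(1/3)*x/2), x)


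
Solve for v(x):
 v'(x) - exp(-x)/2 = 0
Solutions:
 v(x) = C1 - exp(-x)/2


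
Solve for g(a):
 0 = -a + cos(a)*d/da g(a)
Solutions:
 g(a) = C1 + Integral(a/cos(a), a)


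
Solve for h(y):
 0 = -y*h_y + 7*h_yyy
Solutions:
 h(y) = C1 + Integral(C2*airyai(7^(2/3)*y/7) + C3*airybi(7^(2/3)*y/7), y)


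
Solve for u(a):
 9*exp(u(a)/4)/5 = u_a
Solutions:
 u(a) = 4*log(-1/(C1 + 9*a)) + 4*log(20)


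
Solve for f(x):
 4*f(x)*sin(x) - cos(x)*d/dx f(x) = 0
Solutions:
 f(x) = C1/cos(x)^4


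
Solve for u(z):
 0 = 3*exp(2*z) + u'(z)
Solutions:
 u(z) = C1 - 3*exp(2*z)/2
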